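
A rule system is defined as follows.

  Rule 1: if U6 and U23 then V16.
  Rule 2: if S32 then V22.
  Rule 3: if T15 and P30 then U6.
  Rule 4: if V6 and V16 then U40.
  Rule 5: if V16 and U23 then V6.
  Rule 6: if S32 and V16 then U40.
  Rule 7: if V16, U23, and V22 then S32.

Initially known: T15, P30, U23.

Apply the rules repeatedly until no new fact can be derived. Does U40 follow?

Yes

From T15 and P30, Rule 3 gives U6.
U6 and U23 hold, so V16 follows (Rule 1).
V16 and U23 hold, so V6 follows (Rule 5).
From V6 and V16, Rule 4 gives U40.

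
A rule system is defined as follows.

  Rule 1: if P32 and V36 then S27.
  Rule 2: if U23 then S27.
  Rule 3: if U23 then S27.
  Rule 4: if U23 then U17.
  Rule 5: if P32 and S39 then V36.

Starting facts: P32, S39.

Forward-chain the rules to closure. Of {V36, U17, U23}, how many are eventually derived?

1

From P32 and S39, Rule 5 gives V36.
V36: reached.
U17 would need U23 (Rule 4), but U23 is never established.
No rule produces U23, and it is not given.
Reached: V36 — 1 of the 3.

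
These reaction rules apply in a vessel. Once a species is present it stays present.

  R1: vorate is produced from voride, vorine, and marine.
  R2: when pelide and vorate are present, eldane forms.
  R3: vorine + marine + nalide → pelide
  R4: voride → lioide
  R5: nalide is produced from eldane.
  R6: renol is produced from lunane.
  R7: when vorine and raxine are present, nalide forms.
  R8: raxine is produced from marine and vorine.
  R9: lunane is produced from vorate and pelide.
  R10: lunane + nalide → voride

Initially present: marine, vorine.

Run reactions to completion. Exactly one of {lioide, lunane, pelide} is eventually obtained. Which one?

pelide

marine and vorine present → raxine forms (R8).
vorine and raxine present → nalide forms (R7).
vorine, marine, and nalide present → pelide forms (R3).
lioide would need voride (R4), but voride never forms. lunane would need vorate and pelide (R9), but vorate never forms.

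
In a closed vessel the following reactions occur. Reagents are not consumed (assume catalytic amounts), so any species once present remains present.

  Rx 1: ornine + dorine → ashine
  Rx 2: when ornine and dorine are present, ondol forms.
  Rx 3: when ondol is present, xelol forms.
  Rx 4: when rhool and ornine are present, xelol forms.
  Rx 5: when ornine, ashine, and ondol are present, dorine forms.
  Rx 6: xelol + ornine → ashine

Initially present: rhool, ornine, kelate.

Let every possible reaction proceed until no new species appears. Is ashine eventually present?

Yes

rhool and ornine present → xelol forms (Rx 4).
xelol and ornine present → ashine forms (Rx 6).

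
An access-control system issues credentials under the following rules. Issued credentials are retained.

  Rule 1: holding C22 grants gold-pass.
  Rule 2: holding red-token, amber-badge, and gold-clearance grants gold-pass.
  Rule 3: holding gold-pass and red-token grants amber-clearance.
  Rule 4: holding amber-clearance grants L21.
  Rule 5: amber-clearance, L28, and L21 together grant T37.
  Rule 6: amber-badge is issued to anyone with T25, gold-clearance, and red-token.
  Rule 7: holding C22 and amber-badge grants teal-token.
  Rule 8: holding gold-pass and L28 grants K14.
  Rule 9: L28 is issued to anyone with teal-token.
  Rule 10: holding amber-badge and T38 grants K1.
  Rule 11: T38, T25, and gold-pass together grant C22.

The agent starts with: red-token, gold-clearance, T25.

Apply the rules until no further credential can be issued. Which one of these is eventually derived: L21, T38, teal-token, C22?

Holding T25, gold-clearance, and red-token grants amber-badge (Rule 6).
Holding red-token, amber-badge, and gold-clearance grants gold-pass (Rule 2).
Holding gold-pass and red-token grants amber-clearance (Rule 3).
Holding amber-clearance grants L21 (Rule 4).
No rule produces T38, and it is not given. teal-token would need C22 and amber-badge (Rule 7), but C22 is never granted. C22 would need T38, T25, and gold-pass (Rule 11), but T38 is never granted.

L21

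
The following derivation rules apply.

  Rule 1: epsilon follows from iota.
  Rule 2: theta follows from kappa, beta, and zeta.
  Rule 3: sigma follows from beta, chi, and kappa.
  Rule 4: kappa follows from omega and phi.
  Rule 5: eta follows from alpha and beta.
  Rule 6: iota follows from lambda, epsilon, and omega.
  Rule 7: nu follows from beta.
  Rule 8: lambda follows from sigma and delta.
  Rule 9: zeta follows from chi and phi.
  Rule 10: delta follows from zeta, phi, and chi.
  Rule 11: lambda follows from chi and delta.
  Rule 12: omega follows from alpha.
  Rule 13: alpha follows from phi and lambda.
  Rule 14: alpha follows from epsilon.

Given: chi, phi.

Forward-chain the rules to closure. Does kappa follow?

Yes

chi and phi hold, so zeta follows (Rule 9).
From zeta, phi, and chi, Rule 10 gives delta.
From chi and delta, Rule 11 gives lambda.
phi and lambda hold, so alpha follows (Rule 13).
alpha holds, so omega follows (Rule 12).
From omega and phi, Rule 4 gives kappa.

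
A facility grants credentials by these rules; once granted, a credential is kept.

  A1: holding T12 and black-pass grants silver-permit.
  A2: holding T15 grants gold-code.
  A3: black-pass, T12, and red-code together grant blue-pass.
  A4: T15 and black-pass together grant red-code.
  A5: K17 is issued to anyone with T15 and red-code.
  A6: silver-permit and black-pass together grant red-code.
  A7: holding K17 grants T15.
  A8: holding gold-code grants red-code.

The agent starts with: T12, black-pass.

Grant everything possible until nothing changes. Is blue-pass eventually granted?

Holding T12 and black-pass grants silver-permit (A1).
Holding silver-permit and black-pass grants red-code (A6).
Holding black-pass, T12, and red-code grants blue-pass (A3).

Yes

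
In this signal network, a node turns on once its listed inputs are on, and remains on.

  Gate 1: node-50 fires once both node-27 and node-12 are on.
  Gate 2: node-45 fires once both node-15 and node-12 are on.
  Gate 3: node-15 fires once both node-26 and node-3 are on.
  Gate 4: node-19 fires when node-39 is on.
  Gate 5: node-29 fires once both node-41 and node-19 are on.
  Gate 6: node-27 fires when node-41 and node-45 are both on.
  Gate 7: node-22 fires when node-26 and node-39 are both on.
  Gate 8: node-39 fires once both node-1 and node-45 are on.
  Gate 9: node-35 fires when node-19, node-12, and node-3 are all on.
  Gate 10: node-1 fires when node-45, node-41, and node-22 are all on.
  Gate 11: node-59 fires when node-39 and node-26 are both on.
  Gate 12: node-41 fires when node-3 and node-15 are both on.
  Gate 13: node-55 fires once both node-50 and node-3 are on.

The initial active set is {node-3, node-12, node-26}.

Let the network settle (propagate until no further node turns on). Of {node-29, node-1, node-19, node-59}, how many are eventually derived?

node-29 would need node-41 and node-19 (Gate 5), but node-19 never turns on.
node-1 would need node-45, node-41, and node-22 (Gate 10), but node-22 never turns on.
node-19 would need node-39 (Gate 4), but node-39 never turns on.
node-59 would need node-39 and node-26 (Gate 11), but node-39 never turns on.
None of the 4 are reached.

0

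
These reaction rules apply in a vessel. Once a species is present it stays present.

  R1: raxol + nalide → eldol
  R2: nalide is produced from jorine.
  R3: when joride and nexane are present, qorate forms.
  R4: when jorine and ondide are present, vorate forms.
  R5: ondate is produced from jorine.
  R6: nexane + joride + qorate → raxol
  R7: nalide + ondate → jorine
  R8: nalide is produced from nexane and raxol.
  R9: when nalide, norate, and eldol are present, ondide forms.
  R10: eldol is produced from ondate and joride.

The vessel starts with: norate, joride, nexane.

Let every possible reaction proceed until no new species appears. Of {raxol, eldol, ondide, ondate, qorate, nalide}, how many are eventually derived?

5

joride and nexane present → qorate forms (R3).
nexane, joride, and qorate present → raxol forms (R6).
nexane and raxol present → nalide forms (R8).
raxol and nalide present → eldol forms (R1).
nalide, norate, and eldol present → ondide forms (R9).
raxol: reached.
eldol: reached.
ondide: reached.
ondate would need jorine (R5), but jorine never forms.
qorate: reached.
nalide: reached.
Reached: raxol, eldol, ondide, qorate, and nalide — 5 of the 6.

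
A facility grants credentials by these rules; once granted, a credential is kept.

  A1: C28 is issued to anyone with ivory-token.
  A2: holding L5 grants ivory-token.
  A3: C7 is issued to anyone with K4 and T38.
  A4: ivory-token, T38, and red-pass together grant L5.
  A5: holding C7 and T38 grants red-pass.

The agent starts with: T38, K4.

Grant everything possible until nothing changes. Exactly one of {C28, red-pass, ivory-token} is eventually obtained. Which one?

red-pass

Holding K4 and T38 grants C7 (A3).
Holding C7 and T38 grants red-pass (A5).
C28 would need ivory-token (A1), but ivory-token is never granted. ivory-token would need L5 (A2), but L5 is never granted.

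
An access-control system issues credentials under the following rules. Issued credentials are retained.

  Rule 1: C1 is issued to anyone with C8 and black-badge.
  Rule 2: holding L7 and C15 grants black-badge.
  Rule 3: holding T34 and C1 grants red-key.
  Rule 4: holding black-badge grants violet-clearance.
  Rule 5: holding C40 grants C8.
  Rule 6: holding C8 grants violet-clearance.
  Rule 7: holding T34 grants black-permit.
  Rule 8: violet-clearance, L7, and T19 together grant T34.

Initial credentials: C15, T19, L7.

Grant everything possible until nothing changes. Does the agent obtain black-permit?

Yes

Holding L7 and C15 grants black-badge (Rule 2).
Holding black-badge grants violet-clearance (Rule 4).
Holding violet-clearance, L7, and T19 grants T34 (Rule 8).
Holding T34 grants black-permit (Rule 7).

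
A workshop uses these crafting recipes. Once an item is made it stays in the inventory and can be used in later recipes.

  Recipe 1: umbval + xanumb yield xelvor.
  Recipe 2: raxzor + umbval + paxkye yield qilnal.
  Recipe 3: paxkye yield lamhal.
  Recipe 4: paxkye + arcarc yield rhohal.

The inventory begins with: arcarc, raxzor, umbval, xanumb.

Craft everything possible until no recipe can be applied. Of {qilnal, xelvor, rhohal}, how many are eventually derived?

1

umbval + xanumb → xelvor (Recipe 1).
qilnal would need raxzor, umbval, and paxkye (Recipe 2), but paxkye is never obtained.
xelvor: reached.
rhohal would need paxkye and arcarc (Recipe 4), but paxkye is never obtained.
Reached: xelvor — 1 of the 3.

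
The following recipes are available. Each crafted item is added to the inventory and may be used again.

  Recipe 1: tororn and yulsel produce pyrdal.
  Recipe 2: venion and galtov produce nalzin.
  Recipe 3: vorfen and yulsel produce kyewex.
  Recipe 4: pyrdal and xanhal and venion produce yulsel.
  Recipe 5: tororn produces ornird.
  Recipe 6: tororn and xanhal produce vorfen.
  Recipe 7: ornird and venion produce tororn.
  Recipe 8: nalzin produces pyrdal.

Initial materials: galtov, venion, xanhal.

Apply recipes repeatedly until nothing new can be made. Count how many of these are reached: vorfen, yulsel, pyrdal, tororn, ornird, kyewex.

2

Using Recipe 2, venion and galtov make nalzin.
Using Recipe 8, nalzin makes pyrdal.
pyrdal and xanhal and venion → yulsel (Recipe 4).
vorfen would need tororn and xanhal (Recipe 6), but tororn is never obtained.
yulsel: reached.
pyrdal: reached.
tororn would need ornird and venion (Recipe 7), but ornird is never obtained.
ornird would need tororn (Recipe 5), but tororn is never obtained.
kyewex would need vorfen and yulsel (Recipe 3), but vorfen is never obtained.
Reached: yulsel and pyrdal — 2 of the 6.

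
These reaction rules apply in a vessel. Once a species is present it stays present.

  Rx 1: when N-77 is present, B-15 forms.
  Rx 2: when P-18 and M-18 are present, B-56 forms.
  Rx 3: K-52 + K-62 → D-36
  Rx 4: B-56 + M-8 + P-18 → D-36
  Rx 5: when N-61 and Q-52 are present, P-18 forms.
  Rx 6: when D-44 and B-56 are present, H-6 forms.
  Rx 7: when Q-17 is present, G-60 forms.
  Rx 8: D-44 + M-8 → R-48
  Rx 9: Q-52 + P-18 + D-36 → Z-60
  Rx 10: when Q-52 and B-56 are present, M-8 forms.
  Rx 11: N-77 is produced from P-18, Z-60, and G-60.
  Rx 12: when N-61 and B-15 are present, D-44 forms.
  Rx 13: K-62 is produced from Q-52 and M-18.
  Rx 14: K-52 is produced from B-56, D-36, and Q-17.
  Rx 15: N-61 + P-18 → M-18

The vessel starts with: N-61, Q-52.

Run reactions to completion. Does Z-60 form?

N-61 and Q-52 present → P-18 forms (Rx 5).
N-61 and P-18 present → M-18 forms (Rx 15).
P-18 and M-18 present → B-56 forms (Rx 2).
Q-52 and B-56 present → M-8 forms (Rx 10).
B-56, M-8, and P-18 present → D-36 forms (Rx 4).
Q-52, P-18, and D-36 present → Z-60 forms (Rx 9).

Yes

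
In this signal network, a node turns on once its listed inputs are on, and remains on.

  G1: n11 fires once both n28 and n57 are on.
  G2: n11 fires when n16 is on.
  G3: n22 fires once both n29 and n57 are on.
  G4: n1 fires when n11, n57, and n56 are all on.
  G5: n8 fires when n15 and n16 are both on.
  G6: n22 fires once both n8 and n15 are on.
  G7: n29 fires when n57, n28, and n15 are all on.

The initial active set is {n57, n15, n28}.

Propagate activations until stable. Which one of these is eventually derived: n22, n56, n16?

n57, n28, and n15 are on, so n29 fires (G7).
n29 and n57 are on, so n22 fires (G3).
No rule produces n56, and it is not given. No rule produces n16, and it is not given.

n22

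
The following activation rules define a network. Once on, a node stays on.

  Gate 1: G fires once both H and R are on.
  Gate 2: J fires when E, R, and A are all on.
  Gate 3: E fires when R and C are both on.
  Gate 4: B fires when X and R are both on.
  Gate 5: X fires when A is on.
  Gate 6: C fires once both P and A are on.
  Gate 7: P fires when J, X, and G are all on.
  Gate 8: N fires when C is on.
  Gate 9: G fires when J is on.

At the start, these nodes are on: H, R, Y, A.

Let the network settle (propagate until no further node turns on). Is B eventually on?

Gate 5: A on → X on.
Gate 4: X and R on → B on.

Yes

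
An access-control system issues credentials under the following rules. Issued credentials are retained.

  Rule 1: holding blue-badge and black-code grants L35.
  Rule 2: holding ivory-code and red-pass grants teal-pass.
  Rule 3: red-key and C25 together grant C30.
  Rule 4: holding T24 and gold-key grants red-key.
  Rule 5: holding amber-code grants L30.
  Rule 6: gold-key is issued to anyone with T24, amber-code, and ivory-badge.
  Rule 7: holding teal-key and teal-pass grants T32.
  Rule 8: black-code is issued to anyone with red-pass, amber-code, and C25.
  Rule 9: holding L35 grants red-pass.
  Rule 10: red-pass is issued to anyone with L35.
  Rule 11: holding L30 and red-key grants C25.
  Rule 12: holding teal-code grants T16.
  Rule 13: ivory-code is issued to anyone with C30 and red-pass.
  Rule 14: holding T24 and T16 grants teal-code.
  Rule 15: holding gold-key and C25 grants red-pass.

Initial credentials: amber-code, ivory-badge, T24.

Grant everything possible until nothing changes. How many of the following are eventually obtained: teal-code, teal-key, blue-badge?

teal-code would need T24 and T16 (Rule 14), but T16 is never granted.
No rule produces teal-key, and it is not given.
No rule produces blue-badge, and it is not given.
None of the 3 are reached.

0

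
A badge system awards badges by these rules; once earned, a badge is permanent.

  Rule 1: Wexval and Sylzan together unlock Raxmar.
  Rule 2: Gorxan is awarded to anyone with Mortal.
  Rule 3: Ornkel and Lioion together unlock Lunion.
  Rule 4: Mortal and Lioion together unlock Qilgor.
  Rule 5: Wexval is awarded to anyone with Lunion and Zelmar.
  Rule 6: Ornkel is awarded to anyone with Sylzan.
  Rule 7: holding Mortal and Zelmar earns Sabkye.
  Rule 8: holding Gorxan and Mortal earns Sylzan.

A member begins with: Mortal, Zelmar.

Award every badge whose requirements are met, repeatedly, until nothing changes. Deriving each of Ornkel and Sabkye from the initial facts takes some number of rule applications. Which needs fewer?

Sabkye

Sabkye: With Mortal and Zelmar, Sabkye is earned (Rule 7). [1 rule application]
Ornkel: With Mortal, Gorxan is earned (Rule 2). With Gorxan and Mortal, Sylzan is earned (Rule 8). With Sylzan, Ornkel is earned (Rule 6). [3 rule applications]
Sabkye needs fewer.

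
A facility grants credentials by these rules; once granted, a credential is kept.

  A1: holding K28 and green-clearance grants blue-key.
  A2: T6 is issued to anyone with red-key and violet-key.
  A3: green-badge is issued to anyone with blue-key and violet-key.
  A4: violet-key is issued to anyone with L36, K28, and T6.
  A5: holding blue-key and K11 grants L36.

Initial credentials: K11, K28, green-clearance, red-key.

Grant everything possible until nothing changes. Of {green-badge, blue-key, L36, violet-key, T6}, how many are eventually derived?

Holding K28 and green-clearance grants blue-key (A1).
Holding blue-key and K11 grants L36 (A5).
green-badge would need blue-key and violet-key (A3), but violet-key is never granted.
blue-key: reached.
L36: reached.
violet-key would need L36, K28, and T6 (A4), but T6 is never granted.
T6 would need red-key and violet-key (A2), but violet-key is never granted.
Reached: blue-key and L36 — 2 of the 5.

2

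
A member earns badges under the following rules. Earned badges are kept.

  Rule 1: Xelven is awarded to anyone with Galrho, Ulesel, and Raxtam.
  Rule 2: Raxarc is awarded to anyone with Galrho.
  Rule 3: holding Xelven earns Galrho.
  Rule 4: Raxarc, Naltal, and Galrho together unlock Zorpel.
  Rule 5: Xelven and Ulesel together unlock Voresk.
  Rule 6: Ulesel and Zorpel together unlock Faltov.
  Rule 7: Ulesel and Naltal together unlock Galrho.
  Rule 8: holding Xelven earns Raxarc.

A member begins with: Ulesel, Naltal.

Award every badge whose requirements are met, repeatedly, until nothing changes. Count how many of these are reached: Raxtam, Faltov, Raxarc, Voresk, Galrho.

With Ulesel and Naltal, Galrho is earned (Rule 7).
With Galrho, Raxarc is earned (Rule 2).
With Raxarc, Naltal, and Galrho, Zorpel is earned (Rule 4).
With Ulesel and Zorpel, Faltov is earned (Rule 6).
No rule produces Raxtam, and it is not given.
Faltov: reached.
Raxarc: reached.
Voresk would need Xelven and Ulesel (Rule 5), but Xelven is never earned.
Galrho: reached.
Reached: Faltov, Raxarc, and Galrho — 3 of the 5.

3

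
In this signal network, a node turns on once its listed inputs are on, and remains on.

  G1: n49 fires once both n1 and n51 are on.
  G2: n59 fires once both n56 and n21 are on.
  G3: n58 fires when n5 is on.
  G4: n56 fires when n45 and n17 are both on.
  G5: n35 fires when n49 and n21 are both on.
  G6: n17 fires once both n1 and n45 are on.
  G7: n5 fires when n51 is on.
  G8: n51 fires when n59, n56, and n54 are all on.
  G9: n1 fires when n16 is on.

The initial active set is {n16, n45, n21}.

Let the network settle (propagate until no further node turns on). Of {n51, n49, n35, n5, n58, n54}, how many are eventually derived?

n51 would need n59, n56, and n54 (G8), but n54 never turns on.
n49 would need n1 and n51 (G1), but n51 never turns on.
n35 would need n49 and n21 (G5), but n49 never turns on.
n5 would need n51 (G7), but n51 never turns on.
n58 would need n5 (G3), but n5 never turns on.
No rule produces n54, and it is not given.
None of the 6 are reached.

0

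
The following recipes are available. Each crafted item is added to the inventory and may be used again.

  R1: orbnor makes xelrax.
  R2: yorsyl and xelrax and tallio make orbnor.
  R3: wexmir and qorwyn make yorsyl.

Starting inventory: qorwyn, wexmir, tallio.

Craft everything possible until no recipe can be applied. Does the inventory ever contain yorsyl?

wexmir and qorwyn → yorsyl (R3).

Yes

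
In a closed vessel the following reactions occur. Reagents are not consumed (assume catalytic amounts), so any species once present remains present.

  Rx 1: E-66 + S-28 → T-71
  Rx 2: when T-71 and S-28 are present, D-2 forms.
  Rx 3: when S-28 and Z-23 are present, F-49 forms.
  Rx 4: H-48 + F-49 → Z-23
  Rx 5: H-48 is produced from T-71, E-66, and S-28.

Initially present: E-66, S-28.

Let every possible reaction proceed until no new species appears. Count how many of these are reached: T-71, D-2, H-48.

3

E-66 and S-28 present → T-71 forms (Rx 1).
T-71, E-66, and S-28 present → H-48 forms (Rx 5).
T-71 and S-28 present → D-2 forms (Rx 2).
T-71: reached.
D-2: reached.
H-48: reached.
All 3 are reached.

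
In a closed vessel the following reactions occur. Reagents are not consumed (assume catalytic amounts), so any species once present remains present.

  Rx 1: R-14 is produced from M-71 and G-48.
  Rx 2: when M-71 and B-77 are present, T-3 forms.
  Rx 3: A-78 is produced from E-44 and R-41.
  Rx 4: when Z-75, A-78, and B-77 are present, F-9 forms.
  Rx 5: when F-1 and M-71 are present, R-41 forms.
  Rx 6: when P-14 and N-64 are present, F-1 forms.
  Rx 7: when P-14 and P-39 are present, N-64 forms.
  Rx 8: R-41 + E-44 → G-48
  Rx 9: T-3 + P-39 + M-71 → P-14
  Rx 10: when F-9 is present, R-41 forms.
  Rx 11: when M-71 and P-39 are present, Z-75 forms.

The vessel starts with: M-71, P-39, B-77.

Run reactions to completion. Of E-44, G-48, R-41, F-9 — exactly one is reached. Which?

M-71 and B-77 present → T-3 forms (Rx 2).
T-3, P-39, and M-71 present → P-14 forms (Rx 9).
P-14 and P-39 present → N-64 forms (Rx 7).
P-14 and N-64 present → F-1 forms (Rx 6).
F-1 and M-71 present → R-41 forms (Rx 5).
F-9 would need Z-75, A-78, and B-77 (Rx 4), but A-78 never forms. No rule produces E-44, and it is not given. G-48 would need R-41 and E-44 (Rx 8), but E-44 never forms.

R-41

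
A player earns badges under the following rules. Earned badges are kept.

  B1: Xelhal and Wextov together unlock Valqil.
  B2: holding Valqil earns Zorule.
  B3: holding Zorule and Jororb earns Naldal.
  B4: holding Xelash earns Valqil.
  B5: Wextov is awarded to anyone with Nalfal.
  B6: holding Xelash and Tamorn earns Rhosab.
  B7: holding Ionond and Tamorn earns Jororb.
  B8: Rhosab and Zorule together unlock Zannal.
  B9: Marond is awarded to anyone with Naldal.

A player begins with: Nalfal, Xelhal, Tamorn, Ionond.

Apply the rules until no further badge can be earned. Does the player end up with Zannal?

Zannal would need Rhosab and Zorule (B8), but Rhosab is never earned.

No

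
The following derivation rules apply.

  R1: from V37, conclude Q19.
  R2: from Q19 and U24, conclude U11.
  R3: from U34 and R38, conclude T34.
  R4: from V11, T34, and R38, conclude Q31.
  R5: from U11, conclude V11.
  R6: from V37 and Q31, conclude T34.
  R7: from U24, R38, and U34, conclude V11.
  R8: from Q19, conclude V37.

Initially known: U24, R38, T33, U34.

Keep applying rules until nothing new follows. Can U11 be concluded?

U11 would need Q19 and U24 (R2), but Q19 is never established.

No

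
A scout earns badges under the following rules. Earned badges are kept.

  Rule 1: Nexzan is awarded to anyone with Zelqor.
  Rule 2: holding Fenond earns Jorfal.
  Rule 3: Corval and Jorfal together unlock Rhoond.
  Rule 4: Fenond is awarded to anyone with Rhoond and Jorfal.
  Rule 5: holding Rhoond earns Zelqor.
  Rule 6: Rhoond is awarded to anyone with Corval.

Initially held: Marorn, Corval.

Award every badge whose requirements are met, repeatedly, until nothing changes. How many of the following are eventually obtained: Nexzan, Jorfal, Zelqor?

With Corval, Rhoond is earned (Rule 6).
With Rhoond, Zelqor is earned (Rule 5).
With Zelqor, Nexzan is earned (Rule 1).
Nexzan: reached.
Jorfal would need Fenond (Rule 2), but Fenond is never earned.
Zelqor: reached.
Reached: Nexzan and Zelqor — 2 of the 3.

2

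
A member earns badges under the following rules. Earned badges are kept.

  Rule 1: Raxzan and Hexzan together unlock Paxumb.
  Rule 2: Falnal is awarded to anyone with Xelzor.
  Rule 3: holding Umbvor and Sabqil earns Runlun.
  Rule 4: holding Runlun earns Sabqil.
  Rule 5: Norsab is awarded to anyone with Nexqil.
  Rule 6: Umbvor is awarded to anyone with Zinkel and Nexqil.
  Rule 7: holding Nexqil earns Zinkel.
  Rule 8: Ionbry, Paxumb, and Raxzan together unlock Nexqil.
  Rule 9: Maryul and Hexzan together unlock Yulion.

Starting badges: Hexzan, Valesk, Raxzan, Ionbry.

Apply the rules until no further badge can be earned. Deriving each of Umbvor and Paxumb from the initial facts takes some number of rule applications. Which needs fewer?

Paxumb

Paxumb: With Raxzan and Hexzan, Paxumb is earned (Rule 1). [1 rule application]
Umbvor: With Raxzan and Hexzan, Paxumb is earned (Rule 1). With Ionbry, Paxumb, and Raxzan, Nexqil is earned (Rule 8). With Nexqil, Zinkel is earned (Rule 7). With Zinkel and Nexqil, Umbvor is earned (Rule 6). [4 rule applications]
Paxumb needs fewer.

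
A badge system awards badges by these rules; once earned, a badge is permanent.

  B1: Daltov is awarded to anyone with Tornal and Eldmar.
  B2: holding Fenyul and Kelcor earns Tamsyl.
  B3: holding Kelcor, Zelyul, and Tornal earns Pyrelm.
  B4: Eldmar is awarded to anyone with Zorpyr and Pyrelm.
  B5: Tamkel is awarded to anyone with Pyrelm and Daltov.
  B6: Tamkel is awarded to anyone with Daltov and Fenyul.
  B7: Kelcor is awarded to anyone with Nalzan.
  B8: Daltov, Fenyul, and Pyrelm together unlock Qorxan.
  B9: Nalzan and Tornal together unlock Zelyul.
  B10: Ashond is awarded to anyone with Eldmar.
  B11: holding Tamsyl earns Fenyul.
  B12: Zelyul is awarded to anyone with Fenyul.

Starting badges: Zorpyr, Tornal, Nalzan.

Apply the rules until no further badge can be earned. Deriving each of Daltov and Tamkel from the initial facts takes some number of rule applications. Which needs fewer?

Daltov

Daltov: With Nalzan, Kelcor is earned (B7). With Nalzan and Tornal, Zelyul is earned (B9). With Kelcor, Zelyul, and Tornal, Pyrelm is earned (B3). With Zorpyr and Pyrelm, Eldmar is earned (B4). With Tornal and Eldmar, Daltov is earned (B1). [5 rule applications]
Tamkel: With Nalzan, Kelcor is earned (B7). With Nalzan and Tornal, Zelyul is earned (B9). With Kelcor, Zelyul, and Tornal, Pyrelm is earned (B3). With Zorpyr and Pyrelm, Eldmar is earned (B4). With Tornal and Eldmar, Daltov is earned (B1). With Pyrelm and Daltov, Tamkel is earned (B5). [6 rule applications]
Daltov needs fewer.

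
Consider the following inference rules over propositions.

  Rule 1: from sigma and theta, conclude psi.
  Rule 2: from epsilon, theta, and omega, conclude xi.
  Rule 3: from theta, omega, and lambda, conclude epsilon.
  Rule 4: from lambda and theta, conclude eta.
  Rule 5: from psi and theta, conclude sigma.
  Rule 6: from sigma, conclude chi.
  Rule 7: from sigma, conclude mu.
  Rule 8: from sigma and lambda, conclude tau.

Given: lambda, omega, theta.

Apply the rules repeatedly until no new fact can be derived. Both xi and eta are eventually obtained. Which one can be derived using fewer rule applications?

eta

eta: From lambda and theta, Rule 4 gives eta. [1 rule application]
xi: theta, omega, and lambda hold, so epsilon follows (Rule 3). From epsilon, theta, and omega, Rule 2 gives xi. [2 rule applications]
eta needs fewer.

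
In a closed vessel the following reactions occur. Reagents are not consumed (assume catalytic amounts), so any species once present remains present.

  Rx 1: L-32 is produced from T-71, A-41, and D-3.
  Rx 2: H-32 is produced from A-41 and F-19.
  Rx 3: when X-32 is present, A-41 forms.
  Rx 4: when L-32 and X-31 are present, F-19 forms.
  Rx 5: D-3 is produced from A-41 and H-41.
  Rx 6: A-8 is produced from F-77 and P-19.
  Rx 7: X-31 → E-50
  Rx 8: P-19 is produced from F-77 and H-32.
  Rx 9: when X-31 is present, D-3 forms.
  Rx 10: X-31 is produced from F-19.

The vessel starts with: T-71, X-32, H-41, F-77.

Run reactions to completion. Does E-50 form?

E-50 would need X-31 (Rx 7), but X-31 never forms.

No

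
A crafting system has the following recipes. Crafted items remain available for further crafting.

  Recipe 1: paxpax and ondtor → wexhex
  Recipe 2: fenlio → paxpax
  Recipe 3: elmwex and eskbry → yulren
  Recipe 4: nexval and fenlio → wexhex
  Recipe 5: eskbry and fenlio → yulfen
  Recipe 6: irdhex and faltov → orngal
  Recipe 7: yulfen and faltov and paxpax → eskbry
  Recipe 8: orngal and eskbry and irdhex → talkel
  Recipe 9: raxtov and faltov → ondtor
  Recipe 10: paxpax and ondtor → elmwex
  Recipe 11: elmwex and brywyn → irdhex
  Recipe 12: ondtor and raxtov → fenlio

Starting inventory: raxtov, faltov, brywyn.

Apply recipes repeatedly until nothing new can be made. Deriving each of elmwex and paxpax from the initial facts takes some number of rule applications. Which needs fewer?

paxpax

paxpax: Using Recipe 9, raxtov and faltov make ondtor. Using Recipe 12, ondtor and raxtov make fenlio. fenlio → paxpax (Recipe 2). [3 rule applications]
elmwex: Using Recipe 9, raxtov and faltov make ondtor. Using Recipe 12, ondtor and raxtov make fenlio. fenlio → paxpax (Recipe 2). paxpax and ondtor → elmwex (Recipe 10). [4 rule applications]
paxpax needs fewer.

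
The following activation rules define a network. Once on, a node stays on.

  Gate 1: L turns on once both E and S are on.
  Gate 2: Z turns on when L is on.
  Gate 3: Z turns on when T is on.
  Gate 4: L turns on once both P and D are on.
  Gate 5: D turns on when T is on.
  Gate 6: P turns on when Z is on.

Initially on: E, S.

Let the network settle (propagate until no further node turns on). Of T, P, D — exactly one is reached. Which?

P

E and S are on, so L turns on (Gate 1).
Gate 2: L on → Z on.
Gate 6: Z on → P on.
No rule produces T, and it is not given. D would need T (Gate 5), but T never turns on.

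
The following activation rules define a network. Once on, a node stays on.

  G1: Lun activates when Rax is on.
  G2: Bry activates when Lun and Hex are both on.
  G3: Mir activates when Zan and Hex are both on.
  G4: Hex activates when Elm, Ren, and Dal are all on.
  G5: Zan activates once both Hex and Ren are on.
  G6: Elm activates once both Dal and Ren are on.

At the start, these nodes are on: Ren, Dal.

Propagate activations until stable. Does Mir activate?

Yes

G6: Dal and Ren on → Elm on.
G4: Elm, Ren, and Dal on → Hex on.
G5: Hex and Ren on → Zan on.
G3: Zan and Hex on → Mir on.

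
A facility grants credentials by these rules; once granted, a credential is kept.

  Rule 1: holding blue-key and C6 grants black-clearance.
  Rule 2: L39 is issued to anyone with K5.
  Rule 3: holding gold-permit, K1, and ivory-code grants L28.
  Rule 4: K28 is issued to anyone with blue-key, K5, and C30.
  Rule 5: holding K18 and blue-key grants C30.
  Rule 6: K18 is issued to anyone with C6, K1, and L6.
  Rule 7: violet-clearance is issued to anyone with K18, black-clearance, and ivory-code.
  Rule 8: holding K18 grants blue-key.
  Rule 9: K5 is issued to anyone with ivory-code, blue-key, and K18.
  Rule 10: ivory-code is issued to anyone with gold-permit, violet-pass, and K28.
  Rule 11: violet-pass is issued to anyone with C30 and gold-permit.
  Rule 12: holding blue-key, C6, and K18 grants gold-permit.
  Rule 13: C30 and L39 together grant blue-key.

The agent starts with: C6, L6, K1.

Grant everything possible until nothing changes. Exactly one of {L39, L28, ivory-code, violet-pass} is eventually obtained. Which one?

violet-pass

Holding C6, K1, and L6 grants K18 (Rule 6).
Holding K18 grants blue-key (Rule 8).
Holding K18 and blue-key grants C30 (Rule 5).
Holding blue-key, C6, and K18 grants gold-permit (Rule 12).
Holding C30 and gold-permit grants violet-pass (Rule 11).
L39 would need K5 (Rule 2), but K5 is never granted. L28 would need gold-permit, K1, and ivory-code (Rule 3), but ivory-code is never granted. ivory-code would need gold-permit, violet-pass, and K28 (Rule 10), but K28 is never granted.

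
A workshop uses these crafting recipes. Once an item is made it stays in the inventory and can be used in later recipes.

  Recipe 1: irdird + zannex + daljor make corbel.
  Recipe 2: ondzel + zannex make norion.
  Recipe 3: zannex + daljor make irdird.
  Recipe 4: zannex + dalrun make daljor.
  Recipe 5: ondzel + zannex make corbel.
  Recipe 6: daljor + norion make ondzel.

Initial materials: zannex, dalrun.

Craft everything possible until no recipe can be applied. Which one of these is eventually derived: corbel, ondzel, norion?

corbel

Using Recipe 4, zannex and dalrun make daljor.
zannex + daljor → irdird (Recipe 3).
irdird + zannex + daljor → corbel (Recipe 1).
norion would need ondzel and zannex (Recipe 2), but ondzel is never obtained. ondzel would need daljor and norion (Recipe 6), but norion is never obtained.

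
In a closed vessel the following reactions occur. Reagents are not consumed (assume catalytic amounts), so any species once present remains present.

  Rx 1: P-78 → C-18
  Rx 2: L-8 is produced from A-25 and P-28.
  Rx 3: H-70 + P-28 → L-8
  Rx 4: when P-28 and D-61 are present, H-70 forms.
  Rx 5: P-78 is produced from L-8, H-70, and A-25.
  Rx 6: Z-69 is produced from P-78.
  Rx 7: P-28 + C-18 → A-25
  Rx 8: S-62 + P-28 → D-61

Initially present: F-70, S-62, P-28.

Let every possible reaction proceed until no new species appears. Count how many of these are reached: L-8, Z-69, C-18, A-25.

S-62 and P-28 present → D-61 forms (Rx 8).
P-28 and D-61 present → H-70 forms (Rx 4).
H-70 and P-28 present → L-8 forms (Rx 3).
L-8: reached.
Z-69 would need P-78 (Rx 6), but P-78 never forms.
C-18 would need P-78 (Rx 1), but P-78 never forms.
A-25 would need P-28 and C-18 (Rx 7), but C-18 never forms.
Reached: L-8 — 1 of the 4.

1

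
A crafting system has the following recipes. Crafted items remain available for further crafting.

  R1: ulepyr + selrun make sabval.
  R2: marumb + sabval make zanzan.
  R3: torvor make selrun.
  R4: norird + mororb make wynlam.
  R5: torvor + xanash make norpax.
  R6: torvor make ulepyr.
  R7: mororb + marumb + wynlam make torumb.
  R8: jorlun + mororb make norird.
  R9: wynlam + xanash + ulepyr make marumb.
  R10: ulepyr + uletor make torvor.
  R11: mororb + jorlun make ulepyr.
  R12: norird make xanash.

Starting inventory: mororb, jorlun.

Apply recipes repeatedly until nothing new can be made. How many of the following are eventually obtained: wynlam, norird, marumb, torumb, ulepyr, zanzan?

mororb + jorlun → ulepyr (R11).
Using R8, jorlun and mororb make norird.
norird → xanash (R12).
norird + mororb → wynlam (R4).
wynlam + xanash + ulepyr → marumb (R9).
Using R7, mororb, marumb, and wynlam make torumb.
wynlam: reached.
norird: reached.
marumb: reached.
torumb: reached.
ulepyr: reached.
zanzan would need marumb and sabval (R2), but sabval is never obtained.
Reached: wynlam, norird, marumb, torumb, and ulepyr — 5 of the 6.

5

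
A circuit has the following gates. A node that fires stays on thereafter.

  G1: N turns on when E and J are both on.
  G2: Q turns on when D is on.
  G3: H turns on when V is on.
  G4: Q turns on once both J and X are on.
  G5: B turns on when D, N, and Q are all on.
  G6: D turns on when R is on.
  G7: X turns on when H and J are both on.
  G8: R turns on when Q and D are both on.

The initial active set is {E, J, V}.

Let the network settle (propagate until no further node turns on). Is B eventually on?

B would need D, N, and Q (G5), but D never turns on.

No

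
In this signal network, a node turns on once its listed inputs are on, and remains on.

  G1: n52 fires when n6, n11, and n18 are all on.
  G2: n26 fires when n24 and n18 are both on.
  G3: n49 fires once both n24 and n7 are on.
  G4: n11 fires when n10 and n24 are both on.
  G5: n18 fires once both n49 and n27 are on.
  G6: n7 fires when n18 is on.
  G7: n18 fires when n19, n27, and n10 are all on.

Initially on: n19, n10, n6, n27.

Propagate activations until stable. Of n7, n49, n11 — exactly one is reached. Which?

n7

n19, n27, and n10 are on, so n18 fires (G7).
G6: n18 on → n7 on.
n49 would need n24 and n7 (G3), but n24 never turns on. n11 would need n10 and n24 (G4), but n24 never turns on.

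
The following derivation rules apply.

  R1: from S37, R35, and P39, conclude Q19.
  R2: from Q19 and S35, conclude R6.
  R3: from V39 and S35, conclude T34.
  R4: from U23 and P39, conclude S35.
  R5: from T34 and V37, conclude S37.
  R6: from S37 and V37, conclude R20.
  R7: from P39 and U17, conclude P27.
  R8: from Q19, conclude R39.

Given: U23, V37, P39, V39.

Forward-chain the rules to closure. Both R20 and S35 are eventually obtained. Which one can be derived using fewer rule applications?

S35: U23 and P39 hold, so S35 follows (R4). [1 rule application]
R20: From U23 and P39, R4 gives S35. V39 and S35 hold, so T34 follows (R3). T34 and V37 hold, so S37 follows (R5). S37 and V37 hold, so R20 follows (R6). [4 rule applications]
S35 needs fewer.

S35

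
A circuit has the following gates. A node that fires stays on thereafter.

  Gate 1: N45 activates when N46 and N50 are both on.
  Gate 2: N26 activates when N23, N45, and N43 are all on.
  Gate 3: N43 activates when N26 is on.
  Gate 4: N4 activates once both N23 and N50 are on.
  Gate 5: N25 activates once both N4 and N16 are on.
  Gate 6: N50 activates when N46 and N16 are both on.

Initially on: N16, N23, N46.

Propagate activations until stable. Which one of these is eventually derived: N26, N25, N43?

N25

Gate 6: N46 and N16 on → N50 on.
Gate 4: N23 and N50 on → N4 on.
N4 and N16 are on, so N25 activates (Gate 5).
N26 would need N23, N45, and N43 (Gate 2), but N43 never turns on. N43 would need N26 (Gate 3), but N26 never turns on.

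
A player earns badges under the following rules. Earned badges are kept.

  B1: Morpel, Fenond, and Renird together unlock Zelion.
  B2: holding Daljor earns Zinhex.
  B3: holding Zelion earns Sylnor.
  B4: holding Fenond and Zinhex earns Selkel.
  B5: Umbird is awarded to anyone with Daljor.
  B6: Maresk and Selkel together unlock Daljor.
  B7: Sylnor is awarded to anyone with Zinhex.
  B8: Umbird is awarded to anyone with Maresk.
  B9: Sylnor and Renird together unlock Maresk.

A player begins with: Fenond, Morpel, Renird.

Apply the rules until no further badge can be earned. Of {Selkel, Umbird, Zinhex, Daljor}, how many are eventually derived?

With Morpel, Fenond, and Renird, Zelion is earned (B1).
With Zelion, Sylnor is earned (B3).
With Sylnor and Renird, Maresk is earned (B9).
With Maresk, Umbird is earned (B8).
Selkel would need Fenond and Zinhex (B4), but Zinhex is never earned.
Umbird: reached.
Zinhex would need Daljor (B2), but Daljor is never earned.
Daljor would need Maresk and Selkel (B6), but Selkel is never earned.
Reached: Umbird — 1 of the 4.

1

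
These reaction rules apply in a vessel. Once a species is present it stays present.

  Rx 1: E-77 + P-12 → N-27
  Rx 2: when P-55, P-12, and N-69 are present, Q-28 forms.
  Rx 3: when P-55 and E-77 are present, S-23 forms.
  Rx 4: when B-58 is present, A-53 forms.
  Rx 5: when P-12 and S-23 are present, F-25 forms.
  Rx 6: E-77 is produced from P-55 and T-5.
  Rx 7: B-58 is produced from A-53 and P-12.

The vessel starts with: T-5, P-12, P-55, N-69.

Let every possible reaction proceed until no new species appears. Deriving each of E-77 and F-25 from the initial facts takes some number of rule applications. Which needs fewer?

E-77: P-55 and T-5 present → E-77 forms (Rx 6). [1 rule application]
F-25: P-55 and T-5 present → E-77 forms (Rx 6). P-55 and E-77 present → S-23 forms (Rx 3). P-12 and S-23 present → F-25 forms (Rx 5). [3 rule applications]
E-77 needs fewer.

E-77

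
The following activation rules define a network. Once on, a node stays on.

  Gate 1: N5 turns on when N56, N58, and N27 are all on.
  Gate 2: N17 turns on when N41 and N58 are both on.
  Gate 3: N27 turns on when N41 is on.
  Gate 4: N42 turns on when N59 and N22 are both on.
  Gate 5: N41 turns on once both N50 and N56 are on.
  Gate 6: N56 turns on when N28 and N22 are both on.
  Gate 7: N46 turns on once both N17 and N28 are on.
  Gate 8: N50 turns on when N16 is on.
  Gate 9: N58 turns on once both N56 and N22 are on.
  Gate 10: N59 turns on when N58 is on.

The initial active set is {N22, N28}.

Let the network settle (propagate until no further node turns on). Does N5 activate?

No

N5 would need N56, N58, and N27 (Gate 1), but N27 never turns on.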